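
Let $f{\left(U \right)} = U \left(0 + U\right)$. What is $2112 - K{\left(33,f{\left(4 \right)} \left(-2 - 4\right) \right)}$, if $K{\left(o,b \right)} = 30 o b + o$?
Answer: $97119$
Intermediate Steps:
$f{\left(U \right)} = U^{2}$ ($f{\left(U \right)} = U U = U^{2}$)
$K{\left(o,b \right)} = o + 30 b o$ ($K{\left(o,b \right)} = 30 b o + o = o + 30 b o$)
$2112 - K{\left(33,f{\left(4 \right)} \left(-2 - 4\right) \right)} = 2112 - 33 \left(1 + 30 \cdot 4^{2} \left(-2 - 4\right)\right) = 2112 - 33 \left(1 + 30 \cdot 16 \left(-6\right)\right) = 2112 - 33 \left(1 + 30 \left(-96\right)\right) = 2112 - 33 \left(1 - 2880\right) = 2112 - 33 \left(-2879\right) = 2112 - -95007 = 2112 + 95007 = 97119$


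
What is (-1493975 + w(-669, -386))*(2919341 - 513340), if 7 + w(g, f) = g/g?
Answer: -3594519779981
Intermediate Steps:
w(g, f) = -6 (w(g, f) = -7 + g/g = -7 + 1 = -6)
(-1493975 + w(-669, -386))*(2919341 - 513340) = (-1493975 - 6)*(2919341 - 513340) = -1493981*2406001 = -3594519779981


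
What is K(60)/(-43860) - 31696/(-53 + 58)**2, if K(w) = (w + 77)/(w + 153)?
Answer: -59221948141/46710900 ≈ -1267.8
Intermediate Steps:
K(w) = (77 + w)/(153 + w)
K(60)/(-43860) - 31696/(-53 + 58)**2 = ((77 + 60)/(153 + 60))/(-43860) - 31696/(-53 + 58)**2 = (137/213)*(-1/43860) - 31696/(5**2) = ((1/213)*137)*(-1/43860) - 31696/25 = (137/213)*(-1/43860) - 31696*1/25 = -137/9342180 - 31696/25 = -59221948141/46710900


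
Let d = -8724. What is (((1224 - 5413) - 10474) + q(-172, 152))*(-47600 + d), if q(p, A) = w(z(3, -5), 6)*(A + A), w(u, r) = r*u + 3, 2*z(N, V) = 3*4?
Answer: 158101468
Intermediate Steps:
z(N, V) = 6 (z(N, V) = (3*4)/2 = (½)*12 = 6)
w(u, r) = 3 + r*u
q(p, A) = 78*A (q(p, A) = (3 + 6*6)*(A + A) = (3 + 36)*(2*A) = 39*(2*A) = 78*A)
(((1224 - 5413) - 10474) + q(-172, 152))*(-47600 + d) = (((1224 - 5413) - 10474) + 78*152)*(-47600 - 8724) = ((-4189 - 10474) + 11856)*(-56324) = (-14663 + 11856)*(-56324) = -2807*(-56324) = 158101468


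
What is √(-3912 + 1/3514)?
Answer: I*√48306139238/3514 ≈ 62.546*I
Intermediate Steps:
√(-3912 + 1/3514) = √(-13746767/3514) = I*√48306139238/3514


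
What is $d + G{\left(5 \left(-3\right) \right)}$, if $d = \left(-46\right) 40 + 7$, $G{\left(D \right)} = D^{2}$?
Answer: $-1608$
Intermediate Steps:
$d = -1833$ ($d = -1840 + 7 = -1833$)
$d + G{\left(5 \left(-3\right) \right)} = -1833 + \left(5 \left(-3\right)\right)^{2} = -1833 + \left(-15\right)^{2} = -1833 + 225 = -1608$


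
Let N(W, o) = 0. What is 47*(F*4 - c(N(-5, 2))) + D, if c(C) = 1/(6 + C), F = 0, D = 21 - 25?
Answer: -71/6 ≈ -11.833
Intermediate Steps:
D = -4
47*(F*4 - c(N(-5, 2))) + D = 47*(0*4 - 1/(6 + 0)) - 4 = 47*(0 - 1/6) - 4 = 47*(0 - 1*⅙) - 4 = 47*(0 - ⅙) - 4 = 47*(-⅙) - 4 = -47/6 - 4 = -71/6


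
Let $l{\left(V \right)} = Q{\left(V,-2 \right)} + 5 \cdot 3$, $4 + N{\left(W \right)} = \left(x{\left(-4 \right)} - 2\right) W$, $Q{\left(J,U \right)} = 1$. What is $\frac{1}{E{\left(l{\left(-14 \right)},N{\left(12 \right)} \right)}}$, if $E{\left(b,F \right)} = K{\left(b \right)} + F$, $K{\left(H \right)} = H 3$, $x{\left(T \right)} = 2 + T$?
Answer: $- \frac{1}{4} \approx -0.25$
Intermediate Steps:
$K{\left(H \right)} = 3 H$
$N{\left(W \right)} = -4 - 4 W$ ($N{\left(W \right)} = -4 + \left(\left(2 - 4\right) - 2\right) W = -4 + \left(-2 - 2\right) W = -4 - 4 W$)
$l{\left(V \right)} = 16$ ($l{\left(V \right)} = 1 + 5 \cdot 3 = 1 + 15 = 16$)
$E{\left(b,F \right)} = F + 3 b$ ($E{\left(b,F \right)} = 3 b + F = F + 3 b$)
$\frac{1}{E{\left(l{\left(-14 \right)},N{\left(12 \right)} \right)}} = \frac{1}{\left(-4 - 48\right) + 3 \cdot 16} = \frac{1}{\left(-4 - 48\right) + 48} = \frac{1}{-52 + 48} = \frac{1}{-4} = - \frac{1}{4}$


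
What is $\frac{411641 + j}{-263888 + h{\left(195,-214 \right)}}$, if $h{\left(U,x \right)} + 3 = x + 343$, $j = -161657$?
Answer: $- \frac{124992}{131881} \approx -0.94776$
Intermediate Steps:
$h{\left(U,x \right)} = 340 + x$ ($h{\left(U,x \right)} = -3 + \left(x + 343\right) = -3 + \left(343 + x\right) = 340 + x$)
$\frac{411641 + j}{-263888 + h{\left(195,-214 \right)}} = \frac{411641 - 161657}{-263888 + \left(340 - 214\right)} = \frac{249984}{-263888 + 126} = \frac{249984}{-263762} = 249984 \left(- \frac{1}{263762}\right) = - \frac{124992}{131881}$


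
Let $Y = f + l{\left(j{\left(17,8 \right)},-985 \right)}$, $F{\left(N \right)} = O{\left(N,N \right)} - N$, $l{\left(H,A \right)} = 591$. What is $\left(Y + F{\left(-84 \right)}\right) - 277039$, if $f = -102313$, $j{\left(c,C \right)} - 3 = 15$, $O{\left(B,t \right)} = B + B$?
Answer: $-378845$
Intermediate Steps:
$O{\left(B,t \right)} = 2 B$
$j{\left(c,C \right)} = 18$ ($j{\left(c,C \right)} = 3 + 15 = 18$)
$F{\left(N \right)} = N$ ($F{\left(N \right)} = 2 N - N = N$)
$Y = -101722$ ($Y = -102313 + 591 = -101722$)
$\left(Y + F{\left(-84 \right)}\right) - 277039 = \left(-101722 - 84\right) - 277039 = -101806 - 277039 = -378845$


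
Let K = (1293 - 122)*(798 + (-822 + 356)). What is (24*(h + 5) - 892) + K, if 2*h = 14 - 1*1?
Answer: 388156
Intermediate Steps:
h = 13/2 (h = (14 - 1*1)/2 = (14 - 1)/2 = (½)*13 = 13/2 ≈ 6.5000)
K = 388772 (K = 1171*(798 - 466) = 1171*332 = 388772)
(24*(h + 5) - 892) + K = (24*(13/2 + 5) - 892) + 388772 = (24*(23/2) - 892) + 388772 = (276 - 892) + 388772 = -616 + 388772 = 388156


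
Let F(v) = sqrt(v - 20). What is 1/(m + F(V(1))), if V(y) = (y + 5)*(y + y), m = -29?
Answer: -29/849 - 2*I*sqrt(2)/849 ≈ -0.034158 - 0.0033315*I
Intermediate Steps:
V(y) = 2*y*(5 + y) (V(y) = (5 + y)*(2*y) = 2*y*(5 + y))
F(v) = sqrt(-20 + v)
1/(m + F(V(1))) = 1/(-29 + sqrt(-20 + 2*1*(5 + 1))) = 1/(-29 + sqrt(-20 + 2*1*6)) = 1/(-29 + sqrt(-20 + 12)) = 1/(-29 + sqrt(-8)) = 1/(-29 + 2*I*sqrt(2))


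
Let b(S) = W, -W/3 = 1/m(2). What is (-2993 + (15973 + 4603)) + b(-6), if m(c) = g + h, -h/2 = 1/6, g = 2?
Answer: 87906/5 ≈ 17581.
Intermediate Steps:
h = -1/3 (h = -2/6 = -2*1/6 = -1/3 ≈ -0.33333)
m(c) = 5/3 (m(c) = 2 - 1/3 = 5/3)
W = -9/5 (W = -3/5/3 = -3*3/5 = -9/5 ≈ -1.8000)
b(S) = -9/5
(-2993 + (15973 + 4603)) + b(-6) = (-2993 + (15973 + 4603)) - 9/5 = (-2993 + 20576) - 9/5 = 17583 - 9/5 = 87906/5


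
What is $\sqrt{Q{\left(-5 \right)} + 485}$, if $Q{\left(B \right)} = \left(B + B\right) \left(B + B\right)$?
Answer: $3 \sqrt{65} \approx 24.187$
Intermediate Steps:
$Q{\left(B \right)} = 4 B^{2}$ ($Q{\left(B \right)} = 2 B 2 B = 4 B^{2}$)
$\sqrt{Q{\left(-5 \right)} + 485} = \sqrt{4 \left(-5\right)^{2} + 485} = \sqrt{4 \cdot 25 + 485} = \sqrt{100 + 485} = \sqrt{585} = 3 \sqrt{65}$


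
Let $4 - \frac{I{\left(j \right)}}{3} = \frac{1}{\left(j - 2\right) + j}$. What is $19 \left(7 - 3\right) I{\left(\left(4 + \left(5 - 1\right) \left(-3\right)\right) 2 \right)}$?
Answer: $\frac{15618}{17} \approx 918.71$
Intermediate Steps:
$I{\left(j \right)} = 12 - \frac{3}{-2 + 2 j}$ ($I{\left(j \right)} = 12 - \frac{3}{\left(j - 2\right) + j} = 12 - \frac{3}{\left(-2 + j\right) + j} = 12 - \frac{3}{-2 + 2 j}$)
$19 \left(7 - 3\right) I{\left(\left(4 + \left(5 - 1\right) \left(-3\right)\right) 2 \right)} = 19 \left(7 - 3\right) \frac{3 \left(-9 + 8 \left(4 + \left(5 - 1\right) \left(-3\right)\right) 2\right)}{2 \left(-1 + \left(4 + \left(5 - 1\right) \left(-3\right)\right) 2\right)} = 19 \left(7 - 3\right) \frac{3 \left(-9 + 8 \left(4 + 4 \left(-3\right)\right) 2\right)}{2 \left(-1 + \left(4 + 4 \left(-3\right)\right) 2\right)} = 19 \cdot 4 \frac{3 \left(-9 + 8 \left(4 - 12\right) 2\right)}{2 \left(-1 + \left(4 - 12\right) 2\right)} = 76 \frac{3 \left(-9 + 8 \left(\left(-8\right) 2\right)\right)}{2 \left(-1 - 16\right)} = 76 \frac{3 \left(-9 + 8 \left(-16\right)\right)}{2 \left(-1 - 16\right)} = 76 \frac{3 \left(-9 - 128\right)}{2 \left(-17\right)} = 76 \cdot \frac{3}{2} \left(- \frac{1}{17}\right) \left(-137\right) = 76 \cdot \frac{411}{34} = \frac{15618}{17}$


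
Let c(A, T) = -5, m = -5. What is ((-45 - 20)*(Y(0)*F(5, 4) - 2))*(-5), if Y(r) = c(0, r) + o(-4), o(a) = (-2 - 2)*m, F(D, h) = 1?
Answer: 4225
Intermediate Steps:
o(a) = 20 (o(a) = (-2 - 2)*(-5) = -4*(-5) = 20)
Y(r) = 15 (Y(r) = -5 + 20 = 15)
((-45 - 20)*(Y(0)*F(5, 4) - 2))*(-5) = ((-45 - 20)*(15*1 - 2))*(-5) = -65*(15 - 2)*(-5) = -65*13*(-5) = -845*(-5) = 4225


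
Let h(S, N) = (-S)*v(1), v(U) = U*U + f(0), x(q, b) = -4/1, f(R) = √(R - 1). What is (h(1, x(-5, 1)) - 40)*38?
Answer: -1558 - 38*I ≈ -1558.0 - 38.0*I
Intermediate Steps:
f(R) = √(-1 + R)
x(q, b) = -4 (x(q, b) = -4*1 = -4)
v(U) = I + U² (v(U) = U*U + √(-1 + 0) = U² + √(-1) = U² + I = I + U²)
h(S, N) = -S*(1 + I) (h(S, N) = (-S)*(I + 1²) = (-S)*(I + 1) = (-S)*(1 + I) = -S*(1 + I))
(h(1, x(-5, 1)) - 40)*38 = (-1*1*(1 + I) - 40)*38 = ((-1 - I) - 40)*38 = (-41 - I)*38 = -1558 - 38*I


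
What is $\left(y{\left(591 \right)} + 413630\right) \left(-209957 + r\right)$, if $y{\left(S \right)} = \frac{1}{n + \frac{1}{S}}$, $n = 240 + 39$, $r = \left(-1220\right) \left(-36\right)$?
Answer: $- \frac{11324296442003767}{164890} \approx -6.8678 \cdot 10^{10}$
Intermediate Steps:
$r = 43920$
$n = 279$
$y{\left(S \right)} = \frac{1}{279 + \frac{1}{S}}$
$\left(y{\left(591 \right)} + 413630\right) \left(-209957 + r\right) = \left(\frac{591}{1 + 279 \cdot 591} + 413630\right) \left(-209957 + 43920\right) = \left(\frac{591}{1 + 164889} + 413630\right) \left(-166037\right) = \left(\frac{591}{164890} + 413630\right) \left(-166037\right) = \frac{68203451291}{164890} \left(-166037\right) = - \frac{11324296442003767}{164890}$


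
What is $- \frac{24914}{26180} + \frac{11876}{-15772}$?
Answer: $- \frac{87982161}{51613870} \approx -1.7046$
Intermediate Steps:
$- \frac{24914}{26180} + \frac{11876}{-15772} = \left(-24914\right) \frac{1}{26180} + 11876 \left(- \frac{1}{15772}\right) = - \frac{12457}{13090} - \frac{2969}{3943} = - \frac{87982161}{51613870}$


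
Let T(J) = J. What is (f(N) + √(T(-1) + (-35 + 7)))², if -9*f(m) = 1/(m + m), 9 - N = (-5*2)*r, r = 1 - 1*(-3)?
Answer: (1 - 882*I*√29)²/777924 ≈ -29.0 - 0.012211*I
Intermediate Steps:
r = 4 (r = 1 + 3 = 4)
N = 49 (N = 9 - (-5*2)*4 = 9 - (-10)*4 = 9 - 1*(-40) = 9 + 40 = 49)
f(m) = -1/(18*m) (f(m) = -1/(9*(m + m)) = -1/(2*m)/9 = -1/(18*m))
(f(N) + √(T(-1) + (-35 + 7)))² = (-1/18/49 + √(-1 + (-35 + 7)))² = (-1/18*1/49 + √(-1 - 28))² = (-1/882 + √(-29))² = (-1/882 + I*√29)²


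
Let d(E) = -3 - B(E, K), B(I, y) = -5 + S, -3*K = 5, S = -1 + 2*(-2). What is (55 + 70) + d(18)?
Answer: 132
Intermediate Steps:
S = -5 (S = -1 - 4 = -5)
K = -5/3 (K = -1/3*5 = -5/3 ≈ -1.6667)
B(I, y) = -10 (B(I, y) = -5 - 5 = -10)
d(E) = 7 (d(E) = -3 - 1*(-10) = -3 + 10 = 7)
(55 + 70) + d(18) = (55 + 70) + 7 = 125 + 7 = 132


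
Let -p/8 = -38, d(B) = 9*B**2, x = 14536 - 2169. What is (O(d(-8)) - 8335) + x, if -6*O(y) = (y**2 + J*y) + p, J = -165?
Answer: -106424/3 ≈ -35475.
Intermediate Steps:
x = 12367
p = 304 (p = -8*(-38) = 304)
O(y) = -152/3 - y**2/6 + 55*y/2 (O(y) = -((y**2 - 165*y) + 304)/6 = -(304 + y**2 - 165*y)/6 = -152/3 - y**2/6 + 55*y/2)
(O(d(-8)) - 8335) + x = ((-152/3 - (9*(-8)**2)**2/6 + 55*(9*(-8)**2)/2) - 8335) + 12367 = ((-152/3 - (9*64)**2/6 + 55*(9*64)/2) - 8335) + 12367 = ((-152/3 - 1/6*576**2 + (55/2)*576) - 8335) + 12367 = ((-152/3 - 1/6*331776 + 15840) - 8335) + 12367 = ((-152/3 - 55296 + 15840) - 8335) + 12367 = (-118520/3 - 8335) + 12367 = -143525/3 + 12367 = -106424/3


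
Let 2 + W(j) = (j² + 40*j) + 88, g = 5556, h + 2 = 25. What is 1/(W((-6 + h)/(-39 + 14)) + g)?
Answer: 625/3509539 ≈ 0.00017809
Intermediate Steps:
h = 23 (h = -2 + 25 = 23)
W(j) = 86 + j² + 40*j (W(j) = -2 + ((j² + 40*j) + 88) = -2 + (88 + j² + 40*j) = 86 + j² + 40*j)
1/(W((-6 + h)/(-39 + 14)) + g) = 1/((86 + ((-6 + 23)/(-39 + 14))² + 40*((-6 + 23)/(-39 + 14))) + 5556) = 1/((86 + (17/(-25))² + 40*(17/(-25))) + 5556) = 1/((86 + (17*(-1/25))² + 40*(17*(-1/25))) + 5556) = 1/((86 + (-17/25)² + 40*(-17/25)) + 5556) = 1/((86 + 289/625 - 136/5) + 5556) = 1/(37039/625 + 5556) = 1/(3509539/625) = 625/3509539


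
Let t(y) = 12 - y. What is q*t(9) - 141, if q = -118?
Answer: -495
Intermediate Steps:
q*t(9) - 141 = -118*(12 - 1*9) - 141 = -118*(12 - 9) - 141 = -118*3 - 141 = -354 - 141 = -495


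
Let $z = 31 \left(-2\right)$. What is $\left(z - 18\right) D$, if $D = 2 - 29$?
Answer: $2160$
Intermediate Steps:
$D = -27$ ($D = 2 - 29 = -27$)
$z = -62$
$\left(z - 18\right) D = \left(-62 - 18\right) \left(-27\right) = \left(-80\right) \left(-27\right) = 2160$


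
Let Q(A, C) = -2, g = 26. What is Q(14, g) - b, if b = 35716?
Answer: -35718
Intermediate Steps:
Q(14, g) - b = -2 - 1*35716 = -2 - 35716 = -35718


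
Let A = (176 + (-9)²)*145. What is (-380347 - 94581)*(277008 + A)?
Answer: -149257047344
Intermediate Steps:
A = 37265 (A = (176 + 81)*145 = 257*145 = 37265)
(-380347 - 94581)*(277008 + A) = (-380347 - 94581)*(277008 + 37265) = -474928*314273 = -149257047344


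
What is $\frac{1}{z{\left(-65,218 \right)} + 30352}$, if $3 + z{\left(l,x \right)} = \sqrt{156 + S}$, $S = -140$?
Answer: $\frac{1}{30353} \approx 3.2946 \cdot 10^{-5}$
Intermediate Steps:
$z{\left(l,x \right)} = 1$ ($z{\left(l,x \right)} = -3 + \sqrt{156 - 140} = -3 + \sqrt{16} = -3 + 4 = 1$)
$\frac{1}{z{\left(-65,218 \right)} + 30352} = \frac{1}{1 + 30352} = \frac{1}{30353}$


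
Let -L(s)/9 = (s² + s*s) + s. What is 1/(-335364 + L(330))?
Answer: -1/2298534 ≈ -4.3506e-7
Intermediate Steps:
L(s) = -18*s² - 9*s (L(s) = -9*((s² + s*s) + s) = -9*((s² + s²) + s) = -9*(2*s² + s) = -9*(s + 2*s²) = -18*s² - 9*s)
1/(-335364 + L(330)) = 1/(-335364 - 9*330*(1 + 2*330)) = 1/(-335364 - 9*330*(1 + 660)) = 1/(-335364 - 9*330*661) = 1/(-335364 - 1963170) = 1/(-2298534) = -1/2298534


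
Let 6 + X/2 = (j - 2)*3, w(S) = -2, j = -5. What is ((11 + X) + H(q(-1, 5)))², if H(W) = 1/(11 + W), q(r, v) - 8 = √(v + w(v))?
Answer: 59097657/32041 + 15375*√3/64082 ≈ 1844.9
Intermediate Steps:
q(r, v) = 8 + √(-2 + v) (q(r, v) = 8 + √(v - 2) = 8 + √(-2 + v))
X = -54 (X = -12 + 2*((-5 - 2)*3) = -12 + 2*(-7*3) = -12 + 2*(-21) = -12 - 42 = -54)
((11 + X) + H(q(-1, 5)))² = ((11 - 54) + 1/(11 + (8 + √(-2 + 5))))² = (-43 + 1/(11 + (8 + √3)))² = (-43 + 1/(19 + √3))²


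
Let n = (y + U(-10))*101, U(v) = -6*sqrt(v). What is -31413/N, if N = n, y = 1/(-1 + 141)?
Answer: -4397820/712656101 - 3694168800*I*sqrt(10)/712656101 ≈ -0.006171 - 16.392*I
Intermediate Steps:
y = 1/140 ≈ 0.0071429
n = 101/140 - 606*I*sqrt(10) (n = (1/140 - 6*I*sqrt(10))*101 = 101/140 - 606*I*sqrt(10) ≈ 0.72143 - 1916.3*I)
N = 101/140 - 606*I*sqrt(10) ≈ 0.72143 - 1916.3*I
-31413/N = -31413/(101/140 - 606*I*sqrt(10))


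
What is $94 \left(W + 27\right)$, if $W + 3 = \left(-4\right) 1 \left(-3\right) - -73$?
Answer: $10246$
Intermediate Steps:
$W = 82$ ($W = -3 + \left(\left(-4\right) 1 \left(-3\right) - -73\right) = -3 + \left(\left(-4\right) \left(-3\right) + 73\right) = -3 + \left(12 + 73\right) = -3 + 85 = 82$)
$94 \left(W + 27\right) = 94 \left(82 + 27\right) = 94 \cdot 109 = 10246$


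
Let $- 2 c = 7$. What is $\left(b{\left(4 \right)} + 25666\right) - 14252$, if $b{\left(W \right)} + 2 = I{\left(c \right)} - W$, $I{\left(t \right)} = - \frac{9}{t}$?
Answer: $\frac{79874}{7} \approx 11411.0$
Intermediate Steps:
$c = - \frac{7}{2}$ ($c = \left(- \frac{1}{2}\right) 7 = - \frac{7}{2} \approx -3.5$)
$b{\left(W \right)} = \frac{4}{7} - W$ ($b{\left(W \right)} = -2 - \left(- \frac{18}{7} + W\right) = \frac{4}{7} - W$)
$\left(b{\left(4 \right)} + 25666\right) - 14252 = \left(\left(\frac{4}{7} - 4\right) + 25666\right) - 14252 = \left(- \frac{24}{7} + 25666\right) - 14252 = \frac{179638}{7} - 14252 = \frac{79874}{7}$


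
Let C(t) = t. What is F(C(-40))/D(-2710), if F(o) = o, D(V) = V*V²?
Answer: 1/497562775 ≈ 2.0098e-9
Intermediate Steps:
D(V) = V³
F(C(-40))/D(-2710) = -40/((-2710)³) = -40/(-19902511000) = -40*(-1/19902511000) = 1/497562775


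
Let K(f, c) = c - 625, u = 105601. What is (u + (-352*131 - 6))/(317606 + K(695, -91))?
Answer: 59483/316890 ≈ 0.18771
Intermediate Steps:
K(f, c) = -625 + c
(u + (-352*131 - 6))/(317606 + K(695, -91)) = (105601 + (-352*131 - 6))/(317606 + (-625 - 91)) = (105601 + (-46112 - 6))/(317606 - 716) = (105601 - 46118)/316890 = 59483*(1/316890) = 59483/316890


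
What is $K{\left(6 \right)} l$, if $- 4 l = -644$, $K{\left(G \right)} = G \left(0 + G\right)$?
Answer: $5796$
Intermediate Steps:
$K{\left(G \right)} = G^{2}$ ($K{\left(G \right)} = G G = G^{2}$)
$l = 161$ ($l = \left(- \frac{1}{4}\right) \left(-644\right) = 161$)
$K{\left(6 \right)} l = 6^{2} \cdot 161 = 36 \cdot 161 = 5796$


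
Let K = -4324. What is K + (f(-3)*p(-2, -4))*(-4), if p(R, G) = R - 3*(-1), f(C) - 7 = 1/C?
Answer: -13052/3 ≈ -4350.7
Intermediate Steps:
f(C) = 7 + 1/C
p(R, G) = 3 + R (p(R, G) = R + 3 = 3 + R)
K + (f(-3)*p(-2, -4))*(-4) = -4324 + ((7 + 1/(-3))*(3 - 2))*(-4) = -4324 + ((7 - 1/3)*1)*(-4) = -4324 + ((20/3)*1)*(-4) = -4324 + (20/3)*(-4) = -4324 - 80/3 = -13052/3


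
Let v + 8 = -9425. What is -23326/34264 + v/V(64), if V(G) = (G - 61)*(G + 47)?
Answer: -165489935/5704956 ≈ -29.008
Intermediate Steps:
v = -9433 (v = -8 - 9425 = -9433)
V(G) = (-61 + G)*(47 + G)
-23326/34264 + v/V(64) = -23326/34264 - 9433/(-2867 + 64² - 14*64) = -23326*1/34264 - 9433/(-2867 + 4096 - 896) = -11663/17132 - 9433/333 = -165489935/5704956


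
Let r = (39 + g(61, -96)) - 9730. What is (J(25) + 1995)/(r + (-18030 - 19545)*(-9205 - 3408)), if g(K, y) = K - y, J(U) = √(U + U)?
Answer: 665/157974647 + 5*√2/473923941 ≈ 4.2245e-6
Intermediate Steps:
J(U) = √2*√U (J(U) = √(2*U) = √2*√U)
r = -9534 (r = (39 + (61 - 1*(-96))) - 9730 = (39 + (61 + 96)) - 9730 = (39 + 157) - 9730 = 196 - 9730 = -9534)
(J(25) + 1995)/(r + (-18030 - 19545)*(-9205 - 3408)) = (√2*√25 + 1995)/(-9534 + (-18030 - 19545)*(-9205 - 3408)) = (√2*5 + 1995)/(-9534 - 37575*(-12613)) = (5*√2 + 1995)/(-9534 + 473933475) = (1995 + 5*√2)/473923941 = (1995 + 5*√2)*(1/473923941) = 665/157974647 + 5*√2/473923941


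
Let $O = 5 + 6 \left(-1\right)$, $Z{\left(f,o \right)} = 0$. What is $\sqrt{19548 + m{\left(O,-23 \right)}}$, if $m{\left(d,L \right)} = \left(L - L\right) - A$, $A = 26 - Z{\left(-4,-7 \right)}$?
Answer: $\sqrt{19522} \approx 139.72$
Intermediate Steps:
$A = 26$ ($A = 26 - 0 = 26 + 0 = 26$)
$O = -1$ ($O = 5 - 6 = -1$)
$m{\left(d,L \right)} = -26$ ($m{\left(d,L \right)} = \left(L - L\right) - 26 = 0 - 26 = -26$)
$\sqrt{19548 + m{\left(O,-23 \right)}} = \sqrt{19548 - 26} = \sqrt{19522}$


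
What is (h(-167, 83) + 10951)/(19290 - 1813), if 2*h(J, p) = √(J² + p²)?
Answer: 10951/17477 + √34778/34954 ≈ 0.63193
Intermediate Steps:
h(J, p) = √(J² + p²)/2
(h(-167, 83) + 10951)/(19290 - 1813) = (√((-167)² + 83²)/2 + 10951)/(19290 - 1813) = (√(27889 + 6889)/2 + 10951)/17477 = (√34778/2 + 10951)*(1/17477) = (10951 + √34778/2)*(1/17477) = 10951/17477 + √34778/34954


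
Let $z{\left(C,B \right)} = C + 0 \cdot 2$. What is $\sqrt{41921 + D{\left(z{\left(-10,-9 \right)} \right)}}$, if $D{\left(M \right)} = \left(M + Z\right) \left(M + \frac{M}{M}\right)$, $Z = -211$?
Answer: $\sqrt{43910} \approx 209.55$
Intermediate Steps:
$z{\left(C,B \right)} = C$ ($z{\left(C,B \right)} = C + 0 = C$)
$D{\left(M \right)} = \left(1 + M\right) \left(-211 + M\right)$ ($D{\left(M \right)} = \left(M - 211\right) \left(M + \frac{M}{M}\right) = \left(-211 + M\right) \left(M + 1\right) = \left(-211 + M\right) \left(1 + M\right) = \left(1 + M\right) \left(-211 + M\right)$)
$\sqrt{41921 + D{\left(z{\left(-10,-9 \right)} \right)}} = \sqrt{41921 - \left(-1889 - 100\right)} = \sqrt{41921 + \left(-211 + 100 + 2100\right)} = \sqrt{41921 + 1989} = \sqrt{43910}$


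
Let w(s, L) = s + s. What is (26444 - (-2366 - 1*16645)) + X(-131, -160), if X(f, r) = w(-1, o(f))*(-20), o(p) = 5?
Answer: 45495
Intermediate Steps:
w(s, L) = 2*s
X(f, r) = 40 (X(f, r) = (2*(-1))*(-20) = -2*(-20) = 40)
(26444 - (-2366 - 1*16645)) + X(-131, -160) = (26444 - (-2366 - 1*16645)) + 40 = (26444 - (-2366 - 16645)) + 40 = (26444 - 1*(-19011)) + 40 = (26444 + 19011) + 40 = 45455 + 40 = 45495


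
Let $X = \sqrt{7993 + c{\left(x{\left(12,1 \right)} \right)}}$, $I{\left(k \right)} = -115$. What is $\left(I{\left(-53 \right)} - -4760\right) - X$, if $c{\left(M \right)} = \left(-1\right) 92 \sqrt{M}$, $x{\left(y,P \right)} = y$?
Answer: $4645 - \sqrt{7993 - 184 \sqrt{3}} \approx 4557.4$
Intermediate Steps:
$c{\left(M \right)} = - 92 \sqrt{M}$
$X = \sqrt{7993 - 184 \sqrt{3}}$ ($X = \sqrt{7993 - 92 \sqrt{12}} = \sqrt{7993 - 92 \cdot 2 \sqrt{3}} = \sqrt{7993 - 184 \sqrt{3}} \approx 87.603$)
$\left(I{\left(-53 \right)} - -4760\right) - X = \left(-115 - -4760\right) - \sqrt{7993 - 184 \sqrt{3}} = \left(-115 + 4760\right) - \sqrt{7993 - 184 \sqrt{3}} = 4645 - \sqrt{7993 - 184 \sqrt{3}}$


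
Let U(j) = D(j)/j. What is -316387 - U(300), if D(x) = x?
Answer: -316388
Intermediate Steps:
U(j) = 1 (U(j) = j/j = 1)
-316387 - U(300) = -316387 - 1*1 = -316387 - 1 = -316388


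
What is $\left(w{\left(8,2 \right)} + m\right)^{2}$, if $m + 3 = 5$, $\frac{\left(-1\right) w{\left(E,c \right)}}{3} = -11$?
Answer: $1225$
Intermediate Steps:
$w{\left(E,c \right)} = 33$ ($w{\left(E,c \right)} = \left(-3\right) \left(-11\right) = 33$)
$m = 2$ ($m = -3 + 5 = 2$)
$\left(w{\left(8,2 \right)} + m\right)^{2} = \left(33 + 2\right)^{2} = 35^{2} = 1225$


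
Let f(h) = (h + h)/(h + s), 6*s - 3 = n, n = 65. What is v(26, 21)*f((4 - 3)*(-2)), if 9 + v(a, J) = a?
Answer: -51/7 ≈ -7.2857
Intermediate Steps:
s = 34/3 (s = ½ + (⅙)*65 = ½ + 65/6 = 34/3 ≈ 11.333)
v(a, J) = -9 + a
f(h) = 2*h/(34/3 + h) (f(h) = (h + h)/(h + 34/3) = (2*h)/(34/3 + h) = 2*h/(34/3 + h))
v(26, 21)*f((4 - 3)*(-2)) = (-9 + 26)*(6*((4 - 3)*(-2))/(34 + 3*((4 - 3)*(-2)))) = 17*(6*(1*(-2))/(34 + 3*(1*(-2)))) = 17*(6*(-2)/(34 + 3*(-2))) = 17*(6*(-2)/(34 - 6)) = 17*(6*(-2)/28) = 17*(6*(-2)*(1/28)) = 17*(-3/7) = -51/7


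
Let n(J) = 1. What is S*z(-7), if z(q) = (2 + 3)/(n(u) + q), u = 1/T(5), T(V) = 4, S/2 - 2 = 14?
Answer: -80/3 ≈ -26.667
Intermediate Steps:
S = 32 (S = 4 + 2*14 = 4 + 28 = 32)
u = 1/4 ≈ 0.25000
z(q) = 5/(1 + q) (z(q) = (2 + 3)/(1 + q) = 5/(1 + q))
S*z(-7) = 32*(5/(1 - 7)) = 32*(5/(-6)) = 32*(5*(-1/6)) = 32*(-5/6) = -80/3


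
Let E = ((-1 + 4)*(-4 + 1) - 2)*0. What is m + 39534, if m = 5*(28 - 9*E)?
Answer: 39674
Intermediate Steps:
E = 0 (E = (3*(-3) - 2)*0 = (-9 - 2)*0 = -11*0 = 0)
m = 140 (m = 5*(28 - 9*0) = 5*(28 + 0) = 5*28 = 140)
m + 39534 = 140 + 39534 = 39674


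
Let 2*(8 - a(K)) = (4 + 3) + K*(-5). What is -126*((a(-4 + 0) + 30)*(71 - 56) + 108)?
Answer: -59913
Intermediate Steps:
a(K) = 9/2 + 5*K/2 (a(K) = 8 - ((4 + 3) + K*(-5))/2 = 8 - (7 - 5*K)/2 = 8 + (-7/2 + 5*K/2) = 9/2 + 5*K/2)
-126*((a(-4 + 0) + 30)*(71 - 56) + 108) = -126*(((9/2 + 5*(-4 + 0)/2) + 30)*(71 - 56) + 108) = -126*(((9/2 + (5/2)*(-4)) + 30)*15 + 108) = -126*(((9/2 - 10) + 30)*15 + 108) = -126*((-11/2 + 30)*15 + 108) = -126*((49/2)*15 + 108) = -126*(735/2 + 108) = -126*951/2 = -59913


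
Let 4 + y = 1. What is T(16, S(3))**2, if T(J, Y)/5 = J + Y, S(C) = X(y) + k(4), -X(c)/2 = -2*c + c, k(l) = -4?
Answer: 900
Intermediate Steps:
y = -3 (y = -4 + 1 = -3)
X(c) = 2*c (X(c) = -2*(-2*c + c) = -(-2)*c = 2*c)
S(C) = -10 (S(C) = 2*(-3) - 4 = -6 - 4 = -10)
T(J, Y) = 5*J + 5*Y (T(J, Y) = 5*(J + Y) = 5*J + 5*Y)
T(16, S(3))**2 = (5*16 + 5*(-10))**2 = (80 - 50)**2 = 30**2 = 900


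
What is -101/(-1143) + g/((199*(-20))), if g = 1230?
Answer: -100391/454914 ≈ -0.22068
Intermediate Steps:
-101/(-1143) + g/((199*(-20))) = -101/(-1143) + 1230/((199*(-20))) = -101*(-1/1143) + 1230/(-3980) = 101/1143 + 1230*(-1/3980) = 101/1143 - 123/398 = -100391/454914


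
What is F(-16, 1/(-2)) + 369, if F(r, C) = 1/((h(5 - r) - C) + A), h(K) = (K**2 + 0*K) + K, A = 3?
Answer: 343541/931 ≈ 369.00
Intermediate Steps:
h(K) = K + K**2 (h(K) = (K**2 + 0) + K = K**2 + K = K + K**2)
F(r, C) = 1/(3 - C + (5 - r)*(6 - r)) (F(r, C) = 1/(((5 - r)*(1 + (5 - r)) - C) + 3) = 1/(((5 - r)*(6 - r) - C) + 3) = 1/((-C + (5 - r)*(6 - r)) + 3) = 1/(3 - C + (5 - r)*(6 - r)))
F(-16, 1/(-2)) + 369 = 1/(33 + (-16)**2 - 1/(-2) - 11*(-16)) + 369 = 1/(33 + 256 - 1*(-1/2) + 176) + 369 = 1/(33 + 256 + 1/2 + 176) + 369 = 1/(931/2) + 369 = 2/931 + 369 = 343541/931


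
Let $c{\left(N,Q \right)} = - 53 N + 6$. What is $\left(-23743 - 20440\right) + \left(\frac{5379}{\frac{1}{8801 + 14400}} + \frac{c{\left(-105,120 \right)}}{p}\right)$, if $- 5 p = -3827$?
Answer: $\frac{477433570547}{3827} \approx 1.2475 \cdot 10^{8}$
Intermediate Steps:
$c{\left(N,Q \right)} = 6 - 53 N$
$p = \frac{3827}{5}$ ($p = \left(- \frac{1}{5}\right) \left(-3827\right) = \frac{3827}{5} \approx 765.4$)
$\left(-23743 - 20440\right) + \left(\frac{5379}{\frac{1}{8801 + 14400}} + \frac{c{\left(-105,120 \right)}}{p}\right) = \left(-23743 - 20440\right) + \left(\frac{5379}{\frac{1}{8801 + 14400}} + \frac{6 - -5565}{\frac{3827}{5}}\right) = -44183 + \left(\frac{5379}{\frac{1}{23201}} + \left(6 + 5565\right) \frac{5}{3827}\right) = -44183 + \left(5379 \frac{1}{\frac{1}{23201}} + 5571 \cdot \frac{5}{3827}\right) = -44183 + \left(5379 \cdot 23201 + \frac{27855}{3827}\right) = -44183 + \left(124798179 + \frac{27855}{3827}\right) = -44183 + \frac{477602658888}{3827} = \frac{477433570547}{3827}$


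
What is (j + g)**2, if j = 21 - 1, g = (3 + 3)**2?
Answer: 3136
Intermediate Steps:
g = 36 (g = 6**2 = 36)
j = 20
(j + g)**2 = (20 + 36)**2 = 56**2 = 3136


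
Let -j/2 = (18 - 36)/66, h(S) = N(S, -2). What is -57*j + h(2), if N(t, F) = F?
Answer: -364/11 ≈ -33.091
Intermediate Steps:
h(S) = -2
j = 6/11 (j = -2*(18 - 36)/66 = -(-36)/66 = -2*(-3/11) = 6/11 ≈ 0.54545)
-57*j + h(2) = -57*6/11 - 2 = -342/11 - 2 = -364/11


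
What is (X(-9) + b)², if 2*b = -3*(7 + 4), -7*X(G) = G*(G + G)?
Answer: 308025/196 ≈ 1571.6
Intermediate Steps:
X(G) = -2*G²/7 (X(G) = -G*(G + G)/7 = -G*2*G/7 = -2*G²/7)
b = -33/2 (b = (-3*(7 + 4))/2 = (-3*11)/2 = (½)*(-33) = -33/2 ≈ -16.500)
(X(-9) + b)² = (-2/7*(-9)² - 33/2)² = (-2/7*81 - 33/2)² = (-162/7 - 33/2)² = (-555/14)² = 308025/196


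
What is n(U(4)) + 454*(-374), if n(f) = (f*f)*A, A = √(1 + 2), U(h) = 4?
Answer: -169796 + 16*√3 ≈ -1.6977e+5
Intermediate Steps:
A = √3 ≈ 1.7320
n(f) = √3*f² (n(f) = (f*f)*√3 = f²*√3 = √3*f²)
n(U(4)) + 454*(-374) = √3*4² + 454*(-374) = √3*16 - 169796 = 16*√3 - 169796 = -169796 + 16*√3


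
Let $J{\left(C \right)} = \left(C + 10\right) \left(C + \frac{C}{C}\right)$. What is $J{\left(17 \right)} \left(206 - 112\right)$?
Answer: $45684$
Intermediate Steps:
$J{\left(C \right)} = \left(1 + C\right) \left(10 + C\right)$ ($J{\left(C \right)} = \left(10 + C\right) \left(C + 1\right) = \left(10 + C\right) \left(1 + C\right) = \left(1 + C\right) \left(10 + C\right)$)
$J{\left(17 \right)} \left(206 - 112\right) = \left(10 + 17^{2} + 11 \cdot 17\right) \left(206 - 112\right) = \left(10 + 289 + 187\right) 94 = 486 \cdot 94 = 45684$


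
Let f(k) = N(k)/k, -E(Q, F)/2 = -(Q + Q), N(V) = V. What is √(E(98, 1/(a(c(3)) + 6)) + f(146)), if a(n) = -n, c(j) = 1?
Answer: √393 ≈ 19.824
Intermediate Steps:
E(Q, F) = 4*Q (E(Q, F) = -(-2)*(Q + Q) = -(-2)*2*Q = -(-4)*Q = 4*Q)
f(k) = 1 (f(k) = k/k = 1)
√(E(98, 1/(a(c(3)) + 6)) + f(146)) = √(4*98 + 1) = √(392 + 1) = √393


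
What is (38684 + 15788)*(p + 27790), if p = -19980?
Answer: 425426320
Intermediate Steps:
(38684 + 15788)*(p + 27790) = (38684 + 15788)*(-19980 + 27790) = 54472*7810 = 425426320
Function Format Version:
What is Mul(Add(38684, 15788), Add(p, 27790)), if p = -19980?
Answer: 425426320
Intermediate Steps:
Mul(Add(38684, 15788), Add(p, 27790)) = Mul(Add(38684, 15788), Add(-19980, 27790)) = Mul(54472, 7810) = 425426320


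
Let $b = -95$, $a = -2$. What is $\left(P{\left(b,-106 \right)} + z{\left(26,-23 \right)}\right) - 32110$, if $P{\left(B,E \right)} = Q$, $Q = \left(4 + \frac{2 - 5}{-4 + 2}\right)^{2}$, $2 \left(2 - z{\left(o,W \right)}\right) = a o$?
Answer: $- \frac{128207}{4} \approx -32052.0$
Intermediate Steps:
$z{\left(o,W \right)} = 2 + o$ ($z{\left(o,W \right)} = 2 - \frac{\left(-2\right) o}{2} = 2 + o$)
$Q = \frac{121}{4}$ ($Q = \left(4 - \frac{3}{-2}\right)^{2} = \left(4 - - \frac{3}{2}\right)^{2} = \left(4 + \frac{3}{2}\right)^{2} = \left(\frac{11}{2}\right)^{2} = \frac{121}{4} \approx 30.25$)
$P{\left(B,E \right)} = \frac{121}{4}$
$\left(P{\left(b,-106 \right)} + z{\left(26,-23 \right)}\right) - 32110 = \left(\frac{121}{4} + \left(2 + 26\right)\right) - 32110 = \left(\frac{121}{4} + 28\right) - 32110 = \frac{233}{4} - 32110 = - \frac{128207}{4}$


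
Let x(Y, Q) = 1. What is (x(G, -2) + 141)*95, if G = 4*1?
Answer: 13490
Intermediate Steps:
G = 4
(x(G, -2) + 141)*95 = (1 + 141)*95 = 142*95 = 13490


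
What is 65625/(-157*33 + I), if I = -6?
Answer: -3125/247 ≈ -12.652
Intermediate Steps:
65625/(-157*33 + I) = 65625/(-157*33 - 6) = 65625/(-5181 - 6) = 65625/(-5187) = 65625*(-1/5187) = -3125/247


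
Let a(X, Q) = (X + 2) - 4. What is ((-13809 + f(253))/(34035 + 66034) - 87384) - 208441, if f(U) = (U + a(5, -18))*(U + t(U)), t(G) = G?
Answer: -29602796198/100069 ≈ -2.9582e+5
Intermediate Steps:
a(X, Q) = -2 + X (a(X, Q) = (2 + X) - 4 = -2 + X)
f(U) = 2*U*(3 + U) (f(U) = (U + (-2 + 5))*(U + U) = (U + 3)*(2*U) = (3 + U)*(2*U) = 2*U*(3 + U))
((-13809 + f(253))/(34035 + 66034) - 87384) - 208441 = ((-13809 + 2*253*(3 + 253))/(34035 + 66034) - 87384) - 208441 = ((-13809 + 2*253*256)/100069 - 87384) - 208441 = ((-13809 + 129536)*(1/100069) - 87384) - 208441 = (115727*(1/100069) - 87384) - 208441 = (115727/100069 - 87384) - 208441 = -8744313769/100069 - 208441 = -29602796198/100069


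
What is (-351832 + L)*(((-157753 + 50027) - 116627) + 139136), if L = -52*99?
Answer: 30420764660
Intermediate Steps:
L = -5148
(-351832 + L)*(((-157753 + 50027) - 116627) + 139136) = (-351832 - 5148)*(((-157753 + 50027) - 116627) + 139136) = -356980*((-107726 - 116627) + 139136) = -356980*(-224353 + 139136) = -356980*(-85217) = 30420764660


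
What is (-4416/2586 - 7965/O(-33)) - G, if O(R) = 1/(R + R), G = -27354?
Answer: 238361228/431 ≈ 5.5304e+5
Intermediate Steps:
O(R) = 1/(2*R)
(-4416/2586 - 7965/O(-33)) - G = (-4416/2586 - 7965/((½)/(-33))) - 1*(-27354) = (-4416*1/2586 - 7965/((½)*(-1/33))) + 27354 = (-736/431 - 7965/(-1/66)) + 27354 = (-736/431 - 7965*(-66)) + 27354 = (-736/431 + 525690) + 27354 = 226571654/431 + 27354 = 238361228/431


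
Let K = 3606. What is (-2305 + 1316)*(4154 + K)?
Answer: -7674640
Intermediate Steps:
(-2305 + 1316)*(4154 + K) = (-2305 + 1316)*(4154 + 3606) = -989*7760 = -7674640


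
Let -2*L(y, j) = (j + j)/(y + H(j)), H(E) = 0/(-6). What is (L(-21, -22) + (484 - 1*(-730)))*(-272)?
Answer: -6928384/21 ≈ -3.2992e+5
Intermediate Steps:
H(E) = 0 (H(E) = 0*(-1/6) = 0)
L(y, j) = -j/y (L(y, j) = -(j + j)/(2*(y + 0)) = -2*j/(2*y) = -j/y)
(L(-21, -22) + (484 - 1*(-730)))*(-272) = (-1*(-22)/(-21) + (484 - 1*(-730)))*(-272) = (-1*(-22)*(-1/21) + (484 + 730))*(-272) = (-22/21 + 1214)*(-272) = (25472/21)*(-272) = -6928384/21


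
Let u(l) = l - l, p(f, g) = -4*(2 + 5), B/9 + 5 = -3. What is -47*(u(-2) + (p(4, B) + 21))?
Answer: 329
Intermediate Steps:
B = -72 (B = -45 + 9*(-3) = -45 - 27 = -72)
p(f, g) = -28 (p(f, g) = -4*7 = -28)
u(l) = 0
-47*(u(-2) + (p(4, B) + 21)) = -47*(0 + (-28 + 21)) = -47*(0 - 7) = -47*(-7) = 329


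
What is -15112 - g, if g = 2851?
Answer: -17963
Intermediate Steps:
-15112 - g = -15112 - 1*2851 = -15112 - 2851 = -17963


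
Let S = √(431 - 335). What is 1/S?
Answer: √6/24 ≈ 0.10206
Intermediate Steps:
S = 4*√6 (S = √96 = 4*√6 ≈ 9.7980)
1/S = 1/(4*√6) = √6/24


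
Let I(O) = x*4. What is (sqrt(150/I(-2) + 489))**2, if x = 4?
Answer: 3987/8 ≈ 498.38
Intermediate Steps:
I(O) = 16 (I(O) = 4*4 = 16)
(sqrt(150/I(-2) + 489))**2 = (sqrt(150/16 + 489))**2 = (sqrt(150*(1/16) + 489))**2 = (sqrt(75/8 + 489))**2 = (sqrt(3987/8))**2 = (3*sqrt(886)/4)**2 = 3987/8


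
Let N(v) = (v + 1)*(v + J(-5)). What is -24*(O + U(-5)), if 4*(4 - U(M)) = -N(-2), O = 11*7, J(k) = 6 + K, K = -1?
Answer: -1926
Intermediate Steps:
J(k) = 5 (J(k) = 6 - 1 = 5)
O = 77
N(v) = (1 + v)*(5 + v) (N(v) = (v + 1)*(v + 5) = (1 + v)*(5 + v))
U(M) = 13/4 (U(M) = 4 - (-1)*(5 + (-2)² + 6*(-2))/4 = 4 - (-1)*(5 + 4 - 12)/4 = 4 - (-1)*(-3)/4 = 4 - ¼*3 = 4 - ¾ = 13/4)
-24*(O + U(-5)) = -24*(77 + 13/4) = -24*321/4 = -1926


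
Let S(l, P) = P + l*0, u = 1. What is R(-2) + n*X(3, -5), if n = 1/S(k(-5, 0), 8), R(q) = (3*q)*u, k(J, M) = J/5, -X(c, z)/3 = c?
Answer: -57/8 ≈ -7.1250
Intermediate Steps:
X(c, z) = -3*c
k(J, M) = J/5 (k(J, M) = J*(1/5) = J/5)
S(l, P) = P (S(l, P) = P + 0 = P)
R(q) = 3*q (R(q) = (3*q)*1 = 3*q)
n = 1/8 ≈ 0.12500
R(-2) + n*X(3, -5) = 3*(-2) + (-3*3)/8 = -6 + (1/8)*(-9) = -6 - 9/8 = -57/8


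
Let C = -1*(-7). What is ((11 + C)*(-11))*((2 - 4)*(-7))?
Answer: -2772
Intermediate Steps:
C = 7
((11 + C)*(-11))*((2 - 4)*(-7)) = ((11 + 7)*(-11))*((2 - 4)*(-7)) = (18*(-11))*(-2*(-7)) = -198*14 = -2772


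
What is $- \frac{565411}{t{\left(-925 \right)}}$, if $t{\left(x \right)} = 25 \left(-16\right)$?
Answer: $\frac{565411}{400} \approx 1413.5$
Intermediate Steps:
$t{\left(x \right)} = -400$
$- \frac{565411}{t{\left(-925 \right)}} = - \frac{565411}{-400} = \left(-565411\right) \left(- \frac{1}{400}\right) = \frac{565411}{400}$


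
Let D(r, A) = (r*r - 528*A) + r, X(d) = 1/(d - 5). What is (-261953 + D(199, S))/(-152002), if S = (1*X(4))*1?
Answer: 221625/152002 ≈ 1.4580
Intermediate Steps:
X(d) = 1/(-5 + d)
S = -1 (S = (1/(-5 + 4))*1 = (1/(-1))*1 = (1*(-1))*1 = -1*1 = -1)
D(r, A) = r + r² - 528*A (D(r, A) = (r² - 528*A) + r = r + r² - 528*A)
(-261953 + D(199, S))/(-152002) = (-261953 + (199 + 199² - 528*(-1)))/(-152002) = (-261953 + (199 + 39601 + 528))*(-1/152002) = (-261953 + 40328)*(-1/152002) = -221625*(-1/152002) = 221625/152002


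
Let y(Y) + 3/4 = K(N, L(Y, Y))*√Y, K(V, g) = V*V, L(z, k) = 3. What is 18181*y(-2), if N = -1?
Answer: -54543/4 + 18181*I*√2 ≈ -13636.0 + 25712.0*I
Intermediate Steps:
K(V, g) = V²
y(Y) = -¾ + √Y (y(Y) = -¾ + (-1)²*√Y = -¾ + 1*√Y = -¾ + √Y)
18181*y(-2) = 18181*(-¾ + √(-2)) = 18181*(-¾ + I*√2) = -54543/4 + 18181*I*√2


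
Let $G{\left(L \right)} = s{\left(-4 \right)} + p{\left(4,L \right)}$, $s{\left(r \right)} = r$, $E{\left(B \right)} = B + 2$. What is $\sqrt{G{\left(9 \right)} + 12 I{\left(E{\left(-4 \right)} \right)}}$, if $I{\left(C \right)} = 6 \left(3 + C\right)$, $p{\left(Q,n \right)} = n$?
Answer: $\sqrt{77} \approx 8.775$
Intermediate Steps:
$E{\left(B \right)} = 2 + B$
$I{\left(C \right)} = 18 + 6 C$
$G{\left(L \right)} = -4 + L$
$\sqrt{G{\left(9 \right)} + 12 I{\left(E{\left(-4 \right)} \right)}} = \sqrt{\left(-4 + 9\right) + 12 \left(18 + 6 \left(2 - 4\right)\right)} = \sqrt{5 + 12 \left(18 + 6 \left(-2\right)\right)} = \sqrt{5 + 12 \left(18 - 12\right)} = \sqrt{5 + 12 \cdot 6} = \sqrt{5 + 72} = \sqrt{77}$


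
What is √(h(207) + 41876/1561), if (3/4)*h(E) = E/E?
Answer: 4*√38597286/4683 ≈ 5.3066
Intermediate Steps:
h(E) = 4/3 (h(E) = 4*(E/E)/3 = (4/3)*1 = 4/3)
√(h(207) + 41876/1561) = √(4/3 + 41876/1561) = √(131872/4683) = 4*√38597286/4683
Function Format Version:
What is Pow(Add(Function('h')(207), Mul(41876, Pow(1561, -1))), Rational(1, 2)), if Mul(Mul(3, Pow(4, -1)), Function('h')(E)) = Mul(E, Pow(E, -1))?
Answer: Mul(Rational(4, 4683), Pow(38597286, Rational(1, 2))) ≈ 5.3066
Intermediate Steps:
Function('h')(E) = Rational(4, 3) (Function('h')(E) = Mul(Rational(4, 3), Mul(E, Pow(E, -1))) = Mul(Rational(4, 3), 1) = Rational(4, 3))
Pow(Add(Function('h')(207), Mul(41876, Pow(1561, -1))), Rational(1, 2)) = Pow(Add(Rational(4, 3), Mul(41876, Pow(1561, -1))), Rational(1, 2)) = Pow(Add(Rational(4, 3), Mul(41876, Rational(1, 1561))), Rational(1, 2)) = Pow(Add(Rational(4, 3), Rational(41876, 1561)), Rational(1, 2)) = Pow(Rational(131872, 4683), Rational(1, 2)) = Mul(Rational(4, 4683), Pow(38597286, Rational(1, 2)))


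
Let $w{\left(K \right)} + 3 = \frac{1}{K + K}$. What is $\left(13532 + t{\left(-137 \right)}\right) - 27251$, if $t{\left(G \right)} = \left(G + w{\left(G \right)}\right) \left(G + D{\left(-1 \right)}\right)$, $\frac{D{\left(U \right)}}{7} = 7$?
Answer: $- \frac{191619}{137} \approx -1398.7$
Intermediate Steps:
$w{\left(K \right)} = -3 + \frac{1}{2 K}$ ($w{\left(K \right)} = -3 + \frac{1}{K + K} = -3 + \frac{1}{2 K}$)
$D{\left(U \right)} = 49$ ($D{\left(U \right)} = 7 \cdot 7 = 49$)
$t{\left(G \right)} = \left(49 + G\right) \left(-3 + G + \frac{1}{2 G}\right)$ ($t{\left(G \right)} = \left(G - \left(3 - \frac{1}{2 G}\right)\right) \left(G + 49\right) = \left(-3 + G + \frac{1}{2 G}\right) \left(49 + G\right) = \left(49 + G\right) \left(-3 + G + \frac{1}{2 G}\right)$)
$\left(13532 + t{\left(-137 \right)}\right) - 27251 = \left(13532 + \left(- \frac{293}{2} + \left(-137\right)^{2} + 46 \left(-137\right) + \frac{49}{2 \left(-137\right)}\right)\right) - 27251 = \left(13532 + \left(- \frac{293}{2} + 18769 - 6302 + \frac{49}{2} \left(- \frac{1}{137}\right)\right)\right) - 27251 = \left(13532 - - \frac{1687884}{137}\right) - 27251 = \left(13532 + \frac{1687884}{137}\right) - 27251 = \frac{3541768}{137} - 27251 = - \frac{191619}{137}$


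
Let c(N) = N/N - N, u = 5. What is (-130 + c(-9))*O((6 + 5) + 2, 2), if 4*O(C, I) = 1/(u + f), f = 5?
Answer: -3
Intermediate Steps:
O(C, I) = 1/40 (O(C, I) = 1/(4*(5 + 5)) = (1/4)/10 = (1/4)*(1/10) = 1/40)
c(N) = 1 - N
(-130 + c(-9))*O((6 + 5) + 2, 2) = (-130 + (1 - 1*(-9)))*(1/40) = (-130 + (1 + 9))*(1/40) = (-130 + 10)*(1/40) = -120*1/40 = -3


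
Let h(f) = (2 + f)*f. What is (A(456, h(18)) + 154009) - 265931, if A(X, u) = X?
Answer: -111466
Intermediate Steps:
h(f) = f*(2 + f)
(A(456, h(18)) + 154009) - 265931 = (456 + 154009) - 265931 = 154465 - 265931 = -111466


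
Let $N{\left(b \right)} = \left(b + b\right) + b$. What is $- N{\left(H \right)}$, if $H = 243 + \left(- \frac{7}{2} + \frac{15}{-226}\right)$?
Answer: $- \frac{81168}{113} \approx -718.3$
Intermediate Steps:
$H = \frac{27056}{113}$ ($H = 243 + \left(\left(-7\right) \frac{1}{2} + 15 \left(- \frac{1}{226}\right)\right) = 243 - \frac{403}{113} = \frac{27056}{113} \approx 239.43$)
$N{\left(b \right)} = 3 b$ ($N{\left(b \right)} = 2 b + b = 3 b$)
$- N{\left(H \right)} = - \frac{3 \cdot 27056}{113} = \left(-1\right) \frac{81168}{113} = - \frac{81168}{113}$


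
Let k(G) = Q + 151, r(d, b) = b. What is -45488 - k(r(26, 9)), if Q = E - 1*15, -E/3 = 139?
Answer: -45207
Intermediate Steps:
E = -417 (E = -3*139 = -417)
Q = -432 (Q = -417 - 1*15 = -417 - 15 = -432)
k(G) = -281 (k(G) = -432 + 151 = -281)
-45488 - k(r(26, 9)) = -45488 - 1*(-281) = -45488 + 281 = -45207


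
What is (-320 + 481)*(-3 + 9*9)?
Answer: 12558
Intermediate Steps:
(-320 + 481)*(-3 + 9*9) = 161*(-3 + 81) = 161*78 = 12558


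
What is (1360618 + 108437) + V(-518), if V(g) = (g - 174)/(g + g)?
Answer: 380485418/259 ≈ 1.4691e+6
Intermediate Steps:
V(g) = (-174 + g)/(2*g) (V(g) = (-174 + g)/((2*g)) = (-174 + g)*(1/(2*g)) = (-174 + g)/(2*g))
(1360618 + 108437) + V(-518) = (1360618 + 108437) + (1/2)*(-174 - 518)/(-518) = 1469055 + (1/2)*(-1/518)*(-692) = 1469055 + 173/259 = 380485418/259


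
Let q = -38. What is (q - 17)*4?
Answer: -220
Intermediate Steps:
(q - 17)*4 = (-38 - 17)*4 = -55*4 = -220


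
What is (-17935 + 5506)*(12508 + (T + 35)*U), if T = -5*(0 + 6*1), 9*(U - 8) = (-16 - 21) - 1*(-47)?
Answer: -156028142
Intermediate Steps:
U = 82/9 (U = 8 + ((-16 - 21) - 1*(-47))/9 = 8 + (-37 + 47)/9 = 8 + (⅑)*10 = 8 + 10/9 = 82/9 ≈ 9.1111)
T = -30 (T = -5*(0 + 6) = -5*6 = -30)
(-17935 + 5506)*(12508 + (T + 35)*U) = (-17935 + 5506)*(12508 + (-30 + 35)*(82/9)) = -12429*(12508 + 5*(82/9)) = -12429*(12508 + 410/9) = -12429*112982/9 = -156028142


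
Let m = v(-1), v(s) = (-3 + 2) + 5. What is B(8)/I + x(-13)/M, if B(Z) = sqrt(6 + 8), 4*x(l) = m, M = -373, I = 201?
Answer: -1/373 + sqrt(14)/201 ≈ 0.015934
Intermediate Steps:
v(s) = 4 (v(s) = -1 + 5 = 4)
m = 4
x(l) = 1 (x(l) = (1/4)*4 = 1)
B(Z) = sqrt(14)
B(8)/I + x(-13)/M = sqrt(14)/201 + 1/(-373) = sqrt(14)*(1/201) + 1*(-1/373) = sqrt(14)/201 - 1/373 = -1/373 + sqrt(14)/201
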